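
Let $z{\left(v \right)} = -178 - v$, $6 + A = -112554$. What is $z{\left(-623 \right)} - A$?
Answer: $113005$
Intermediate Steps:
$A = -112560$ ($A = -6 - 112554 = -112560$)
$z{\left(-623 \right)} - A = \left(-178 - -623\right) - -112560 = \left(-178 + 623\right) + 112560 = 445 + 112560 = 113005$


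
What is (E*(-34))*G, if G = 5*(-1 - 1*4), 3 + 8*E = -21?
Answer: -2550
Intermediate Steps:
E = -3 (E = -3/8 + (⅛)*(-21) = -3/8 - 21/8 = -3)
G = -25 (G = 5*(-1 - 4) = 5*(-5) = -25)
(E*(-34))*G = -3*(-34)*(-25) = 102*(-25) = -2550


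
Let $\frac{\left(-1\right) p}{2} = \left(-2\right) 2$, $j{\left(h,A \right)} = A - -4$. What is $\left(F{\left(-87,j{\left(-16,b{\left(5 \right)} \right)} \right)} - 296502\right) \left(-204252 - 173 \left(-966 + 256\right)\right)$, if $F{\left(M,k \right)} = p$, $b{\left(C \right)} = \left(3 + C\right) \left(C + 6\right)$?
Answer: $24141134468$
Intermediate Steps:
$b{\left(C \right)} = \left(3 + C\right) \left(6 + C\right)$
$j{\left(h,A \right)} = 4 + A$ ($j{\left(h,A \right)} = A + 4 = 4 + A$)
$p = 8$ ($p = - 2 \left(\left(-2\right) 2\right) = \left(-2\right) \left(-4\right) = 8$)
$F{\left(M,k \right)} = 8$
$\left(F{\left(-87,j{\left(-16,b{\left(5 \right)} \right)} \right)} - 296502\right) \left(-204252 - 173 \left(-966 + 256\right)\right) = \left(8 - 296502\right) \left(-204252 - 173 \left(-966 + 256\right)\right) = - 296494 \left(-204252 - -122830\right) = - 296494 \left(-204252 + 122830\right) = \left(-296494\right) \left(-81422\right) = 24141134468$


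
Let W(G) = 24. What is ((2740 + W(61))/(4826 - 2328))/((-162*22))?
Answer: -691/2225718 ≈ -0.00031046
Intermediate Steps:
((2740 + W(61))/(4826 - 2328))/((-162*22)) = ((2740 + 24)/(4826 - 2328))/((-162*22)) = (2764/2498)/(-3564) = (2764*(1/2498))*(-1/3564) = (1382/1249)*(-1/3564) = -691/2225718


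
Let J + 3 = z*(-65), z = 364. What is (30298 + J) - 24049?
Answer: -17414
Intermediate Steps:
J = -23663 (J = -3 + 364*(-65) = -3 - 23660 = -23663)
(30298 + J) - 24049 = (30298 - 23663) - 24049 = 6635 - 24049 = -17414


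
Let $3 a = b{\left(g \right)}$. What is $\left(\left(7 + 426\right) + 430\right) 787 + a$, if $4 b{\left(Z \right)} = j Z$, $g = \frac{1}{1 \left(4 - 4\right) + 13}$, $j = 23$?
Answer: $\frac{105952259}{156} \approx 6.7918 \cdot 10^{5}$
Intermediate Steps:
$g = \frac{1}{13}$ ($g = \frac{1}{1 \cdot 0 + 13} = \frac{1}{0 + 13} = \frac{1}{13} \approx 0.076923$)
$b{\left(Z \right)} = \frac{23 Z}{4}$
$a = \frac{23}{156}$ ($a = \frac{\frac{23}{4} \cdot \frac{1}{13}}{3} = \frac{1}{3} \cdot \frac{23}{52} = \frac{23}{156} \approx 0.14744$)
$\left(\left(7 + 426\right) + 430\right) 787 + a = \left(\left(7 + 426\right) + 430\right) 787 + \frac{23}{156} = \left(433 + 430\right) 787 + \frac{23}{156} = 863 \cdot 787 + \frac{23}{156} = 679181 + \frac{23}{156} = \frac{105952259}{156}$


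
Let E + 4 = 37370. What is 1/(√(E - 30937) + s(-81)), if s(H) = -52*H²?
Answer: -113724/38799442385 - √6429/116398327155 ≈ -2.9318e-6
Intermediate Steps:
E = 37366 (E = -4 + 37370 = 37366)
1/(√(E - 30937) + s(-81)) = 1/(√(37366 - 30937) - 52*(-81)²) = 1/(√6429 - 52*6561) = 1/(√6429 - 341172) = 1/(-341172 + √6429)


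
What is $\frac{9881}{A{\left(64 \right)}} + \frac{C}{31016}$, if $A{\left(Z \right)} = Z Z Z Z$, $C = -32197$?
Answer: $- \frac{67483694307}{65045266432} \approx -1.0375$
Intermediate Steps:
$A{\left(Z \right)} = Z^{4}$ ($A{\left(Z \right)} = Z^{2} Z^{2} = Z^{4}$)
$\frac{9881}{A{\left(64 \right)}} + \frac{C}{31016} = \frac{9881}{64^{4}} - \frac{32197}{31016} = \frac{9881}{16777216} - \frac{32197}{31016} = - \frac{67483694307}{65045266432}$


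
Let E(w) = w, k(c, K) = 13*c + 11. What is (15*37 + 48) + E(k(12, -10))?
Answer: 770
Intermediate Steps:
k(c, K) = 11 + 13*c
(15*37 + 48) + E(k(12, -10)) = (15*37 + 48) + (11 + 13*12) = (555 + 48) + (11 + 156) = 603 + 167 = 770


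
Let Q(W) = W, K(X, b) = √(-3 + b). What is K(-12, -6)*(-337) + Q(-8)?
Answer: -8 - 1011*I ≈ -8.0 - 1011.0*I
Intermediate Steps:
K(-12, -6)*(-337) + Q(-8) = √(-3 - 6)*(-337) - 8 = √(-9)*(-337) - 8 = (3*I)*(-337) - 8 = -1011*I - 8 = -8 - 1011*I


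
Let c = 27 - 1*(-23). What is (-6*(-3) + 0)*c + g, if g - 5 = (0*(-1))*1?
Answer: 905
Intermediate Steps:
c = 50 (c = 27 + 23 = 50)
g = 5 (g = 5 + (0*(-1))*1 = 5 + 0*1 = 5 + 0 = 5)
(-6*(-3) + 0)*c + g = (-6*(-3) + 0)*50 + 5 = (18 + 0)*50 + 5 = 18*50 + 5 = 900 + 5 = 905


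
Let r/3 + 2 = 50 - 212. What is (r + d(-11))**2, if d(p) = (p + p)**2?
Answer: 64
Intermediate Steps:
r = -492 (r = -6 + 3*(50 - 212) = -6 + 3*(-162) = -6 - 486 = -492)
d(p) = 4*p**2 (d(p) = (2*p)**2 = 4*p**2)
(r + d(-11))**2 = (-492 + 4*(-11)**2)**2 = (-492 + 4*121)**2 = (-492 + 484)**2 = (-8)**2 = 64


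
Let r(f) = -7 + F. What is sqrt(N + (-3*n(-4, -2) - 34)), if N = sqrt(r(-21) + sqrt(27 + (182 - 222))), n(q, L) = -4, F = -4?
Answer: sqrt(-22 + sqrt(-11 + I*sqrt(13))) ≈ 0.3615 + 4.6469*I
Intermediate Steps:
r(f) = -11 (r(f) = -7 - 4 = -11)
N = sqrt(-11 + I*sqrt(13)) (N = sqrt(-11 + sqrt(27 + (182 - 222))) = sqrt(-11 + sqrt(27 - 40)) = sqrt(-11 + sqrt(-13)) = sqrt(-11 + I*sqrt(13)) ≈ 0.53658 + 3.3597*I)
sqrt(N + (-3*n(-4, -2) - 34)) = sqrt(sqrt(-11 + I*sqrt(13)) + (-3*(-4) - 34)) = sqrt(sqrt(-11 + I*sqrt(13)) + (12 - 34)) = sqrt(sqrt(-11 + I*sqrt(13)) - 22) = sqrt(-22 + sqrt(-11 + I*sqrt(13)))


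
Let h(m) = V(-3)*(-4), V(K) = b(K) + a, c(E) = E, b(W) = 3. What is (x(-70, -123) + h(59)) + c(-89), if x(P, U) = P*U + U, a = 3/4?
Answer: 8383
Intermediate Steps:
a = 3/4 (a = 3*(1/4) = 3/4 ≈ 0.75000)
x(P, U) = U + P*U
V(K) = 15/4 (V(K) = 3 + 3/4 = 15/4)
h(m) = -15 (h(m) = (15/4)*(-4) = -15)
(x(-70, -123) + h(59)) + c(-89) = (-123*(1 - 70) - 15) - 89 = (-123*(-69) - 15) - 89 = (8487 - 15) - 89 = 8472 - 89 = 8383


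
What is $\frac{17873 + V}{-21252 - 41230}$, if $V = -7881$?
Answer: $- \frac{4996}{31241} \approx -0.15992$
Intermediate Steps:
$\frac{17873 + V}{-21252 - 41230} = \frac{17873 - 7881}{-21252 - 41230} = \frac{9992}{-62482} = 9992 \left(- \frac{1}{62482}\right) = - \frac{4996}{31241}$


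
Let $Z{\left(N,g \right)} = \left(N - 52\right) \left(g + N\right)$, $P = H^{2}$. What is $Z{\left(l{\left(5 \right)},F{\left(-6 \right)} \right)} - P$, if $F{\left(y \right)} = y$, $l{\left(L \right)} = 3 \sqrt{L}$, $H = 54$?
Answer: $-2559 - 174 \sqrt{5} \approx -2948.1$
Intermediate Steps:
$P = 2916$ ($P = 54^{2} = 2916$)
$Z{\left(N,g \right)} = \left(-52 + N\right) \left(N + g\right)$
$Z{\left(l{\left(5 \right)},F{\left(-6 \right)} \right)} - P = \left(\left(3 \sqrt{5}\right)^{2} - 52 \cdot 3 \sqrt{5} - -312 + 3 \sqrt{5} \left(-6\right)\right) - 2916 = \left(45 - 156 \sqrt{5} + 312 - 18 \sqrt{5}\right) - 2916 = \left(357 - 174 \sqrt{5}\right) - 2916 = -2559 - 174 \sqrt{5}$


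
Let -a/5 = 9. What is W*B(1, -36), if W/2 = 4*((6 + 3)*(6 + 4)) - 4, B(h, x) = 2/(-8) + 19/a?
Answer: -21538/45 ≈ -478.62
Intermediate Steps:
a = -45 (a = -5*9 = -45)
B(h, x) = -121/180 (B(h, x) = 2/(-8) + 19/(-45) = 2*(-1/8) + 19*(-1/45) = -1/4 - 19/45 = -121/180)
W = 712 (W = 2*(4*((6 + 3)*(6 + 4)) - 4) = 2*(4*(9*10) - 4) = 2*(4*90 - 4) = 2*(360 - 4) = 2*356 = 712)
W*B(1, -36) = 712*(-121/180) = -21538/45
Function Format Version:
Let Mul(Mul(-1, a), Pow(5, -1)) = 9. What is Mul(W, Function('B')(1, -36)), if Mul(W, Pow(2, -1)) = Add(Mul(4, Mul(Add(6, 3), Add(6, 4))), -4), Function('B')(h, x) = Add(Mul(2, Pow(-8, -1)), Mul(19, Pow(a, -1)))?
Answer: Rational(-21538, 45) ≈ -478.62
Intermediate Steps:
a = -45 (a = Mul(-5, 9) = -45)
Function('B')(h, x) = Rational(-121, 180) (Function('B')(h, x) = Add(Mul(2, Pow(-8, -1)), Mul(19, Pow(-45, -1))) = Add(Mul(2, Rational(-1, 8)), Mul(19, Rational(-1, 45))) = Add(Rational(-1, 4), Rational(-19, 45)) = Rational(-121, 180))
W = 712 (W = Mul(2, Add(Mul(4, Mul(Add(6, 3), Add(6, 4))), -4)) = Mul(2, Add(Mul(4, Mul(9, 10)), -4)) = Mul(2, Add(Mul(4, 90), -4)) = Mul(2, Add(360, -4)) = Mul(2, 356) = 712)
Mul(W, Function('B')(1, -36)) = Mul(712, Rational(-121, 180)) = Rational(-21538, 45)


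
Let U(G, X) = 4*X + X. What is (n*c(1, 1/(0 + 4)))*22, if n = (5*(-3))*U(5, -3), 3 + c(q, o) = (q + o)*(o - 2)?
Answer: -205425/8 ≈ -25678.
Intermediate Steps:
U(G, X) = 5*X
c(q, o) = -3 + (-2 + o)*(o + q) (c(q, o) = -3 + (q + o)*(o - 2) = -3 + (o + q)*(-2 + o) = -3 + (-2 + o)*(o + q))
n = 225 (n = (5*(-3))*(5*(-3)) = -15*(-15) = 225)
(n*c(1, 1/(0 + 4)))*22 = (225*(-3 + (1/(0 + 4))² - 2/(0 + 4) - 2*1 + 1/(0 + 4)))*22 = (225*(-3 + (1/4)² - 2/4 - 2 + 1/4))*22 = (225*(-3 + (¼)² - 2*¼ - 2 + (¼)*1))*22 = (225*(-3 + 1/16 - ½ - 2 + ¼))*22 = (225*(-83/16))*22 = -18675/16*22 = -205425/8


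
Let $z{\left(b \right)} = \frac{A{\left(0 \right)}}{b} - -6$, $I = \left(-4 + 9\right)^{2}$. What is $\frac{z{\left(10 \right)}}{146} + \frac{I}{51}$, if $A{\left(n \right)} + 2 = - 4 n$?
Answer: $\frac{19729}{37230} \approx 0.52992$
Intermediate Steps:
$A{\left(n \right)} = -2 - 4 n$
$I = 25$ ($I = 5^{2} = 25$)
$z{\left(b \right)} = 6 - \frac{2}{b}$ ($z{\left(b \right)} = \frac{-2 - 0}{b} - -6 = \frac{-2 + 0}{b} + 6 = - \frac{2}{b} + 6 = 6 - \frac{2}{b}$)
$\frac{z{\left(10 \right)}}{146} + \frac{I}{51} = \frac{6 - \frac{2}{10}}{146} + \frac{25}{51} = \left(6 - \frac{1}{5}\right) \frac{1}{146} + 25 \cdot \frac{1}{51} = \left(6 - \frac{1}{5}\right) \frac{1}{146} + \frac{25}{51} = \frac{29}{5} \cdot \frac{1}{146} + \frac{25}{51} = \frac{29}{730} + \frac{25}{51} = \frac{19729}{37230}$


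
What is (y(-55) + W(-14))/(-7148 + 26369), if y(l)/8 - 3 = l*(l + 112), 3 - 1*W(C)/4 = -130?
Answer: -24524/19221 ≈ -1.2759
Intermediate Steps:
W(C) = 532 (W(C) = 12 - 4*(-130) = 12 + 520 = 532)
y(l) = 24 + 8*l*(112 + l) (y(l) = 24 + 8*(l*(l + 112)) = 24 + 8*(l*(112 + l)) = 24 + 8*l*(112 + l))
(y(-55) + W(-14))/(-7148 + 26369) = ((24 + 8*(-55)² + 896*(-55)) + 532)/(-7148 + 26369) = ((24 + 8*3025 - 49280) + 532)/19221 = ((24 + 24200 - 49280) + 532)*(1/19221) = (-25056 + 532)*(1/19221) = -24524*1/19221 = -24524/19221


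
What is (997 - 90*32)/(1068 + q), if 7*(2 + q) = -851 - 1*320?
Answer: -13181/6291 ≈ -2.0952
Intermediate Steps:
q = -1185/7 (q = -2 + (-851 - 1*320)/7 = -2 + (-851 - 320)/7 = -2 + (⅐)*(-1171) = -2 - 1171/7 = -1185/7 ≈ -169.29)
(997 - 90*32)/(1068 + q) = (997 - 90*32)/(1068 - 1185/7) = (997 - 2880)/(6291/7) = -1883*7/6291 = -13181/6291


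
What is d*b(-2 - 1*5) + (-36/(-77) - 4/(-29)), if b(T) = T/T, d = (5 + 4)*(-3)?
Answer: -58939/2233 ≈ -26.395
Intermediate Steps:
d = -27 (d = 9*(-3) = -27)
b(T) = 1
d*b(-2 - 1*5) + (-36/(-77) - 4/(-29)) = -27*1 + (-36/(-77) - 4/(-29)) = -27 + (-36*(-1/77) - 4*(-1/29)) = -27 + (36/77 + 4/29) = -27 + 1352/2233 = -58939/2233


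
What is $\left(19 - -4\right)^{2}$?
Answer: $529$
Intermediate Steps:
$\left(19 - -4\right)^{2} = \left(19 + \left(-56 + 60\right)\right)^{2} = \left(19 + 4\right)^{2} = 23^{2} = 529$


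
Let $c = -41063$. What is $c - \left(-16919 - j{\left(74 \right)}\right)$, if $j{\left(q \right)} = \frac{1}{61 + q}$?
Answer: $- \frac{3259439}{135} \approx -24144.0$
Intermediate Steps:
$c - \left(-16919 - j{\left(74 \right)}\right) = -41063 - \left(-16919 - \frac{1}{61 + 74}\right) = -41063 - \left(-16919 - \frac{1}{135}\right) = -41063 - - \frac{2284066}{135} = -41063 + \frac{2284066}{135} = - \frac{3259439}{135}$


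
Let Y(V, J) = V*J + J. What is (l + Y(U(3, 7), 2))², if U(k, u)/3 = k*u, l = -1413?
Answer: 1651225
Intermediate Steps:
U(k, u) = 3*k*u (U(k, u) = 3*(k*u) = 3*k*u)
Y(V, J) = J + J*V (Y(V, J) = J*V + J = J + J*V)
(l + Y(U(3, 7), 2))² = (-1413 + 2*(1 + 3*3*7))² = (-1413 + 2*(1 + 63))² = (-1413 + 2*64)² = (-1413 + 128)² = (-1285)² = 1651225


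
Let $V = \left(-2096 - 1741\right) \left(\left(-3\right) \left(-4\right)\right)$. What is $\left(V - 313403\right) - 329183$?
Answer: $-688630$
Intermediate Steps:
$V = -46044$ ($V = \left(-3837\right) 12 = -46044$)
$\left(V - 313403\right) - 329183 = \left(-46044 - 313403\right) - 329183 = -359447 - 329183 = -688630$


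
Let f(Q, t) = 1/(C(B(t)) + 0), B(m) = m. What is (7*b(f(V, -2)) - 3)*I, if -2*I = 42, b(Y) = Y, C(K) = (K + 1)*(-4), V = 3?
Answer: 105/4 ≈ 26.250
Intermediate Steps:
C(K) = -4 - 4*K (C(K) = (1 + K)*(-4) = -4 - 4*K)
f(Q, t) = 1/(-4 - 4*t) (f(Q, t) = 1/((-4 - 4*t) + 0) = 1/(-4 - 4*t))
I = -21 (I = -½*42 = -21)
(7*b(f(V, -2)) - 3)*I = (7*(-1/(4 + 4*(-2))) - 3)*(-21) = (7*(-1/(4 - 8)) - 3)*(-21) = (7*(-1/(-4)) - 3)*(-21) = (7*(-1*(-¼)) - 3)*(-21) = (7*(¼) - 3)*(-21) = (7/4 - 3)*(-21) = -5/4*(-21) = 105/4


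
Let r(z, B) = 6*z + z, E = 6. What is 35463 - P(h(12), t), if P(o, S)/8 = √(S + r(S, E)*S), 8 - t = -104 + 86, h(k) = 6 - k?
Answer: 35463 - 8*√4758 ≈ 34911.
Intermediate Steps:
r(z, B) = 7*z
t = 26 (t = 8 - (-104 + 86) = 8 - 1*(-18) = 8 + 18 = 26)
P(o, S) = 8*√(S + 7*S²) (P(o, S) = 8*√(S + (7*S)*S) = 8*√(S + 7*S²))
35463 - P(h(12), t) = 35463 - 8*√(26*(1 + 7*26)) = 35463 - 8*√(26*(1 + 182)) = 35463 - 8*√(26*183) = 35463 - 8*√4758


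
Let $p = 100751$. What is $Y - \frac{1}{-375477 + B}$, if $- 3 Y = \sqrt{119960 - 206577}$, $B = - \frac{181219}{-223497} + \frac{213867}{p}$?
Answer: $\frac{22517546247}{8454754655556451} - \frac{i \sqrt{86617}}{3} \approx 2.6633 \cdot 10^{-6} - 98.103 i$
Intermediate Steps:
$B = \frac{66056628368}{22517546247}$ ($B = - \frac{181219}{-223497} + \frac{213867}{100751} = \left(-181219\right) \left(- \frac{1}{223497}\right) + 213867 \cdot \frac{1}{100751} = \frac{181219}{223497} + \frac{213867}{100751} = \frac{66056628368}{22517546247} \approx 2.9336$)
$Y = - \frac{i \sqrt{86617}}{3}$ ($Y = - \frac{\sqrt{119960 - 206577}}{3} = - \frac{\sqrt{-86617}}{3} = - \frac{i \sqrt{86617}}{3} \approx - 98.103 i$)
$Y - \frac{1}{-375477 + B} = - \frac{i \sqrt{86617}}{3} - \frac{1}{-375477 + \frac{66056628368}{22517546247}} = - \frac{i \sqrt{86617}}{3} - \frac{1}{- \frac{8454754655556451}{22517546247}} = - \frac{i \sqrt{86617}}{3} - - \frac{22517546247}{8454754655556451} = - \frac{i \sqrt{86617}}{3} + \frac{22517546247}{8454754655556451} = \frac{22517546247}{8454754655556451} - \frac{i \sqrt{86617}}{3}$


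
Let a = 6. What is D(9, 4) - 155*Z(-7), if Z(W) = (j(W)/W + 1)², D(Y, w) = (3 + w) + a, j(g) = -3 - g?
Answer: -758/49 ≈ -15.469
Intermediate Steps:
D(Y, w) = 9 + w (D(Y, w) = (3 + w) + 6 = 9 + w)
Z(W) = (1 + (-3 - W)/W)² (Z(W) = ((-3 - W)/W + 1)² = (1 + (-3 - W)/W)²)
D(9, 4) - 155*Z(-7) = (9 + 4) - 1395/(-7)² = 13 - 1395/49 = -758/49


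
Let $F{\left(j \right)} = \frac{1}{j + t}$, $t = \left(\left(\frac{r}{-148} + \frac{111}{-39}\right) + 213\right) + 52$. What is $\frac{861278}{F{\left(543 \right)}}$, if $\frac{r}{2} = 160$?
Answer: $\frac{332659153442}{481} \approx 6.916 \cdot 10^{8}$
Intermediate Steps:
$r = 320$ ($r = 2 \cdot 160 = 320$)
$t = \frac{125056}{481}$ ($t = \left(\left(\frac{320}{-148} + \frac{111}{-39}\right) + 213\right) + 52 = \left(\left(320 \left(- \frac{1}{148}\right) + 111 \left(- \frac{1}{39}\right)\right) + 213\right) + 52 = \left(\left(- \frac{80}{37} - \frac{37}{13}\right) + 213\right) + 52 = \left(- \frac{2409}{481} + 213\right) + 52 = \frac{100044}{481} + 52 = \frac{125056}{481} \approx 259.99$)
$F{\left(j \right)} = \frac{1}{\frac{125056}{481} + j}$ ($F{\left(j \right)} = \frac{1}{j + \frac{125056}{481}} = \frac{1}{\frac{125056}{481} + j}$)
$\frac{861278}{F{\left(543 \right)}} = \frac{861278}{481 \frac{1}{125056 + 481 \cdot 543}} = \frac{861278}{481 \frac{1}{125056 + 261183}} = \frac{861278}{481 \cdot \frac{1}{386239}} = \frac{861278}{\frac{481}{386239}} = 861278 \cdot \frac{386239}{481} = \frac{332659153442}{481}$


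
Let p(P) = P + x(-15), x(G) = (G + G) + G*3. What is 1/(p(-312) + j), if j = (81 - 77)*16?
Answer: -1/323 ≈ -0.0030960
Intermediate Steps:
x(G) = 5*G (x(G) = 2*G + 3*G = 5*G)
p(P) = -75 + P (p(P) = P + 5*(-15) = P - 75 = -75 + P)
j = 64 (j = 4*16 = 64)
1/(p(-312) + j) = 1/((-75 - 312) + 64) = 1/(-387 + 64) = 1/(-323) = -1/323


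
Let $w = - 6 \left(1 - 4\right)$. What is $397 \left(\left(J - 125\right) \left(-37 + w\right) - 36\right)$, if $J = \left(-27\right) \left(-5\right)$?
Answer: $-89722$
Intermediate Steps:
$J = 135$
$w = 18$ ($w = \left(-6\right) \left(-3\right) = 18$)
$397 \left(\left(J - 125\right) \left(-37 + w\right) - 36\right) = 397 \left(\left(135 - 125\right) \left(-37 + 18\right) - 36\right) = 397 \left(10 \left(-19\right) - 36\right) = 397 \left(-190 - 36\right) = 397 \left(-226\right) = -89722$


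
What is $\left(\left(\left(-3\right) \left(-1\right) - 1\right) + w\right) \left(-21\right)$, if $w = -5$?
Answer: $63$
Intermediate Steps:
$\left(\left(\left(-3\right) \left(-1\right) - 1\right) + w\right) \left(-21\right) = \left(\left(\left(-3\right) \left(-1\right) - 1\right) - 5\right) \left(-21\right) = \left(\left(3 - 1\right) - 5\right) \left(-21\right) = \left(2 - 5\right) \left(-21\right) = \left(-3\right) \left(-21\right) = 63$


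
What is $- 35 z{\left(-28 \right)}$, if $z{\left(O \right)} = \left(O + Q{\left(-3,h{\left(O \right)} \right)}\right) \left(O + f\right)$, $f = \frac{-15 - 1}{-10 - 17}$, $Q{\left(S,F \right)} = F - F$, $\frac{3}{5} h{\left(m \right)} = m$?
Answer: $- \frac{725200}{27} \approx -26859.0$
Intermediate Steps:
$h{\left(m \right)} = \frac{5 m}{3}$
$Q{\left(S,F \right)} = 0$
$f = \frac{16}{27}$ ($f = - \frac{16}{-27} = \left(-16\right) \left(- \frac{1}{27}\right) = \frac{16}{27} \approx 0.59259$)
$z{\left(O \right)} = O \left(\frac{16}{27} + O\right)$ ($z{\left(O \right)} = \left(O + 0\right) \left(O + \frac{16}{27}\right) = O \left(\frac{16}{27} + O\right)$)
$- 35 z{\left(-28 \right)} = - 35 \cdot \frac{1}{27} \left(-28\right) \left(16 + 27 \left(-28\right)\right) = - 35 \cdot \frac{1}{27} \left(-28\right) \left(16 - 756\right) = - 35 \cdot \frac{1}{27} \left(-28\right) \left(-740\right) = \left(-35\right) \frac{20720}{27} = - \frac{725200}{27}$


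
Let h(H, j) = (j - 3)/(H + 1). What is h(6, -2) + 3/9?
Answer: -8/21 ≈ -0.38095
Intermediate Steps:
h(H, j) = (-3 + j)/(1 + H)
h(6, -2) + 3/9 = (-3 - 2)/(1 + 6) + 3/9 = -5/7 + (⅑)*3 = (⅐)*(-5) + ⅓ = -5/7 + ⅓ = -8/21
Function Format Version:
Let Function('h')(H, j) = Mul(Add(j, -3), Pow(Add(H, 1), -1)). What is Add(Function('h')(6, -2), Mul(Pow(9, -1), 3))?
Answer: Rational(-8, 21) ≈ -0.38095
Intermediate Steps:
Function('h')(H, j) = Mul(Pow(Add(1, H), -1), Add(-3, j)) (Function('h')(H, j) = Mul(Add(-3, j), Pow(Add(1, H), -1)) = Mul(Pow(Add(1, H), -1), Add(-3, j)))
Add(Function('h')(6, -2), Mul(Pow(9, -1), 3)) = Add(Mul(Pow(Add(1, 6), -1), Add(-3, -2)), Mul(Pow(9, -1), 3)) = Add(Mul(Pow(7, -1), -5), Mul(Rational(1, 9), 3)) = Add(Mul(Rational(1, 7), -5), Rational(1, 3)) = Add(Rational(-5, 7), Rational(1, 3)) = Rational(-8, 21)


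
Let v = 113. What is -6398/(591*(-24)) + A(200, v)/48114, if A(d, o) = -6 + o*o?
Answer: 13579549/18956916 ≈ 0.71634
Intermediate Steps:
A(d, o) = -6 + o²
-6398/(591*(-24)) + A(200, v)/48114 = -6398/(591*(-24)) + (-6 + 113²)/48114 = -6398/(-14184) + (-6 + 12769)*(1/48114) = -6398*(-1/14184) + 12763*(1/48114) = 3199/7092 + 12763/48114 = 13579549/18956916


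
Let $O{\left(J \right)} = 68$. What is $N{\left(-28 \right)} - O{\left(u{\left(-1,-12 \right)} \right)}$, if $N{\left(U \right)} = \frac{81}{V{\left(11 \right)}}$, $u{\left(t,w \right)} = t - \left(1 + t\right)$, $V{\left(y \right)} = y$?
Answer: $- \frac{667}{11} \approx -60.636$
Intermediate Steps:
$u{\left(t,w \right)} = -1$
$N{\left(U \right)} = \frac{81}{11}$
$N{\left(-28 \right)} - O{\left(u{\left(-1,-12 \right)} \right)} = \frac{81}{11} - 68 = - \frac{667}{11}$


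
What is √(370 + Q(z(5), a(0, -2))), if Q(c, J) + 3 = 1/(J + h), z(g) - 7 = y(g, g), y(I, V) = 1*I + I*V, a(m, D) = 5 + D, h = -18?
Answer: 8*√1290/15 ≈ 19.156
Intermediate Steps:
y(I, V) = I + I*V
z(g) = 7 + g*(1 + g)
Q(c, J) = -3 + 1/(-18 + J) (Q(c, J) = -3 + 1/(J - 18) = -3 + 1/(-18 + J))
√(370 + Q(z(5), a(0, -2))) = √(370 + (55 - 3*(5 - 2))/(-18 + (5 - 2))) = √(370 + (55 - 3*3)/(-18 + 3)) = √(370 + (55 - 9)/(-15)) = √(370 - 1/15*46) = √(370 - 46/15) = √(5504/15) = 8*√1290/15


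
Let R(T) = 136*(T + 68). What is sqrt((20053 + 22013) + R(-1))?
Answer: sqrt(51178) ≈ 226.23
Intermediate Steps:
R(T) = 9248 + 136*T (R(T) = 136*(68 + T) = 9248 + 136*T)
sqrt((20053 + 22013) + R(-1)) = sqrt((20053 + 22013) + (9248 + 136*(-1))) = sqrt(42066 + (9248 - 136)) = sqrt(42066 + 9112) = sqrt(51178)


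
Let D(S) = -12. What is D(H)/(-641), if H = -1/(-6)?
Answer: 12/641 ≈ 0.018721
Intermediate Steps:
H = ⅙ (H = -1*(-⅙) = ⅙ ≈ 0.16667)
D(H)/(-641) = -12/(-641) = -12*(-1/641) = 12/641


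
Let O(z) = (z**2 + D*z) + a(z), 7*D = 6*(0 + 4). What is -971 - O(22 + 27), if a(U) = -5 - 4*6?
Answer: -3511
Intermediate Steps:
a(U) = -29 (a(U) = -5 - 24 = -29)
D = 24/7 (D = (6*(0 + 4))/7 = (6*4)/7 = (1/7)*24 = 24/7 ≈ 3.4286)
O(z) = -29 + z**2 + 24*z/7 (O(z) = (z**2 + 24*z/7) - 29 = -29 + z**2 + 24*z/7)
-971 - O(22 + 27) = -971 - (-29 + (22 + 27)**2 + 24*(22 + 27)/7) = -971 - (-29 + 49**2 + (24/7)*49) = -971 - (-29 + 2401 + 168) = -971 - 1*2540 = -971 - 2540 = -3511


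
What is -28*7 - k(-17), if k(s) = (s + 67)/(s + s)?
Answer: -3307/17 ≈ -194.53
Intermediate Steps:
k(s) = (67 + s)/(2*s) (k(s) = (67 + s)/((2*s)) = (67 + s)*(1/(2*s)) = (67 + s)/(2*s))
-28*7 - k(-17) = -28*7 - (67 - 17)/(2*(-17)) = -196 - (-1)*50/(2*17) = -196 - 1*(-25/17) = -196 + 25/17 = -3307/17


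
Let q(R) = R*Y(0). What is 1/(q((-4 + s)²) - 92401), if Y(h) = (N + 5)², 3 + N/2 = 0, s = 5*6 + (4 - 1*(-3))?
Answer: -1/91312 ≈ -1.0951e-5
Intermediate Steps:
s = 37 (s = 30 + (4 + 3) = 30 + 7 = 37)
N = -6 (N = -6 + 2*0 = -6 + 0 = -6)
Y(h) = 1 (Y(h) = (-6 + 5)² = (-1)² = 1)
q(R) = R (q(R) = R*1 = R)
1/(q((-4 + s)²) - 92401) = 1/((-4 + 37)² - 92401) = 1/(33² - 92401) = 1/(1089 - 92401) = 1/(-91312) = -1/91312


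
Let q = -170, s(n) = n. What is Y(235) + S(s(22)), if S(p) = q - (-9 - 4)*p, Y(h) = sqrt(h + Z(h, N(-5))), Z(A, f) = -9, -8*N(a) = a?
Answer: 116 + sqrt(226) ≈ 131.03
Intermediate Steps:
N(a) = -a/8
Y(h) = sqrt(-9 + h) (Y(h) = sqrt(h - 9) = sqrt(-9 + h))
S(p) = -170 + 13*p (S(p) = -170 - (-9 - 4)*p = -170 - (-13)*p = -170 + 13*p)
Y(235) + S(s(22)) = sqrt(-9 + 235) + (-170 + 13*22) = sqrt(226) + (-170 + 286) = sqrt(226) + 116 = 116 + sqrt(226)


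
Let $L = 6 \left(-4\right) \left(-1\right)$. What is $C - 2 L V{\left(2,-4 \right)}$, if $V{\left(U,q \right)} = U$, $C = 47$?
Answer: $-49$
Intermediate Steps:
$L = 24$ ($L = \left(-24\right) \left(-1\right) = 24$)
$C - 2 L V{\left(2,-4 \right)} = 47 - 2 \cdot 24 \cdot 2 = 47 - 48 \cdot 2 = 47 - 96 = -49$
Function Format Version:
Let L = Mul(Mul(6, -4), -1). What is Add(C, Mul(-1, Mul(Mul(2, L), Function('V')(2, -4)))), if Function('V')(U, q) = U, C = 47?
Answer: -49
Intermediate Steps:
L = 24 (L = Mul(-24, -1) = 24)
Add(C, Mul(-1, Mul(Mul(2, L), Function('V')(2, -4)))) = Add(47, Mul(-1, Mul(Mul(2, 24), 2))) = Add(47, Mul(-1, Mul(48, 2))) = Add(47, Mul(-1, 96)) = Add(47, -96) = -49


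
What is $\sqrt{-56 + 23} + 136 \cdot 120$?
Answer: $16320 + i \sqrt{33} \approx 16320.0 + 5.7446 i$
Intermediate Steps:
$\sqrt{-56 + 23} + 136 \cdot 120 = \sqrt{-33} + 16320 = i \sqrt{33} + 16320 = 16320 + i \sqrt{33}$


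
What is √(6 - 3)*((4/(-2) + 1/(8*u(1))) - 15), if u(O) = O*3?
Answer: -407*√3/24 ≈ -29.373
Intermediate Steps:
u(O) = 3*O
√(6 - 3)*((4/(-2) + 1/(8*u(1))) - 15) = √(6 - 3)*((4/(-2) + 1/(8*((3*1)))) - 15) = √3*((4*(-½) + (⅛)/3) - 15) = √3*((-2 + (⅛)*(⅓)) - 15) = √3*((-2 + 1/24) - 15) = √3*(-47/24 - 15) = √3*(-407/24) = -407*√3/24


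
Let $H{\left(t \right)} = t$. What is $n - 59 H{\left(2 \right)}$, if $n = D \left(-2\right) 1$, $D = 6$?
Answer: $-130$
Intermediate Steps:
$n = -12$ ($n = 6 \left(-2\right) 1 = \left(-12\right) 1 = -12$)
$n - 59 H{\left(2 \right)} = -12 - 118 = -130$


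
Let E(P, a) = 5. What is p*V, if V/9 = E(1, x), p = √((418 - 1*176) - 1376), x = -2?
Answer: 405*I*√14 ≈ 1515.4*I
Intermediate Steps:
p = 9*I*√14 (p = √((418 - 176) - 1376) = √(242 - 1376) = √(-1134) = 9*I*√14 ≈ 33.675*I)
V = 45 (V = 9*5 = 45)
p*V = (9*I*√14)*45 = 405*I*√14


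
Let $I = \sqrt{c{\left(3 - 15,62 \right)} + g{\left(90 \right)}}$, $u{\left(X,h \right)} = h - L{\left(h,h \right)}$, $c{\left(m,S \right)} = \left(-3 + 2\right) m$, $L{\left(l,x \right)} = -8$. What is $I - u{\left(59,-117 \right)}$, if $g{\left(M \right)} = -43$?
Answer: $109 + i \sqrt{31} \approx 109.0 + 5.5678 i$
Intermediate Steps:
$c{\left(m,S \right)} = - m$
$u{\left(X,h \right)} = 8 + h$ ($u{\left(X,h \right)} = h - -8 = h + 8 = 8 + h$)
$I = i \sqrt{31}$ ($I = \sqrt{- (3 - 15) - 43} = \sqrt{\left(-1\right) \left(-12\right) - 43} = \sqrt{12 - 43} = \sqrt{-31} = i \sqrt{31} \approx 5.5678 i$)
$I - u{\left(59,-117 \right)} = i \sqrt{31} - \left(8 - 117\right) = i \sqrt{31} - -109 = i \sqrt{31} + 109 = 109 + i \sqrt{31}$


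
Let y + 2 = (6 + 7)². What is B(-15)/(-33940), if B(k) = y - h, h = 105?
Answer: -31/16970 ≈ -0.0018268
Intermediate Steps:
y = 167 (y = -2 + (6 + 7)² = -2 + 13² = -2 + 169 = 167)
B(k) = 62 (B(k) = 167 - 1*105 = 167 - 105 = 62)
B(-15)/(-33940) = 62/(-33940) = 62*(-1/33940) = -31/16970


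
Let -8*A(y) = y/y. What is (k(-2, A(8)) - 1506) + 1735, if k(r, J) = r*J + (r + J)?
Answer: 1817/8 ≈ 227.13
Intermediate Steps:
A(y) = -⅛ (A(y) = -y/(8*y) = -⅛*1 = -⅛)
k(r, J) = J + r + J*r (k(r, J) = J*r + (J + r) = J + r + J*r)
(k(-2, A(8)) - 1506) + 1735 = ((-⅛ - 2 - ⅛*(-2)) - 1506) + 1735 = ((-⅛ - 2 + ¼) - 1506) + 1735 = (-15/8 - 1506) + 1735 = -12063/8 + 1735 = 1817/8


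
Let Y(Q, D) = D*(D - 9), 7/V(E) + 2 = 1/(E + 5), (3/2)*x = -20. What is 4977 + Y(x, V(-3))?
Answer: 45367/9 ≈ 5040.8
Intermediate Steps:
x = -40/3 (x = (⅔)*(-20) = -40/3 ≈ -13.333)
V(E) = 7/(-2 + 1/(5 + E)) (V(E) = 7/(-2 + 1/(E + 5)) = 7/(-2 + 1/(5 + E)))
Y(Q, D) = D*(-9 + D)
4977 + Y(x, V(-3)) = 4977 + (7*(-5 - 1*(-3))/(9 + 2*(-3)))*(-9 + 7*(-5 - 1*(-3))/(9 + 2*(-3))) = 4977 + (7*(-5 + 3)/(9 - 6))*(-9 + 7*(-5 + 3)/(9 - 6)) = 4977 + (7*(-2)/3)*(-9 + 7*(-2)/3) = 4977 + (7*(⅓)*(-2))*(-9 + 7*(⅓)*(-2)) = 4977 - 14*(-9 - 14/3)/3 = 4977 - 14/3*(-41/3) = 4977 + 574/9 = 45367/9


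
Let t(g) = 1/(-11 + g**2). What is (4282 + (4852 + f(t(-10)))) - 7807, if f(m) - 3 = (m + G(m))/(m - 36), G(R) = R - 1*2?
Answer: 4260166/3203 ≈ 1330.1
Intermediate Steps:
G(R) = -2 + R (G(R) = R - 2 = -2 + R)
f(m) = 3 + (-2 + 2*m)/(-36 + m) (f(m) = 3 + (m + (-2 + m))/(m - 36) = 3 + (-2 + 2*m)/(-36 + m))
(4282 + (4852 + f(t(-10)))) - 7807 = (4282 + (4852 + 5*(-22 + 1/(-11 + (-10)**2))/(-36 + 1/(-11 + (-10)**2)))) - 7807 = (4282 + (4852 + 5*(-22 + 1/(-11 + 100))/(-36 + 1/(-11 + 100)))) - 7807 = (4282 + (4852 + 5*(-22 + 1/89)/(-36 + 1/89))) - 7807 = (4282 + (4852 + 5*(-1957/89)/(-3203/89))) - 7807 = (4282 + (4852 + 5*(-89/3203)*(-1957/89))) - 7807 = (4282 + (4852 + 9785/3203)) - 7807 = (4282 + 15550741/3203) - 7807 = 29265987/3203 - 7807 = 4260166/3203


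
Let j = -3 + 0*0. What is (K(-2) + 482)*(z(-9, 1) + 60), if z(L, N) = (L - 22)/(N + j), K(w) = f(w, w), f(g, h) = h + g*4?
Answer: 35636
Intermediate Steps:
f(g, h) = h + 4*g
K(w) = 5*w (K(w) = w + 4*w = 5*w)
j = -3 (j = -3 + 0 = -3)
z(L, N) = (-22 + L)/(-3 + N) (z(L, N) = (L - 22)/(N - 3) = (-22 + L)/(-3 + N))
(K(-2) + 482)*(z(-9, 1) + 60) = (5*(-2) + 482)*((-22 - 9)/(-3 + 1) + 60) = (-10 + 482)*(-31/(-2) + 60) = 472*(-½*(-31) + 60) = 472*(31/2 + 60) = 472*(151/2) = 35636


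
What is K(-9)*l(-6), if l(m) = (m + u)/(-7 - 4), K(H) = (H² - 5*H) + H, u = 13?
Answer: -819/11 ≈ -74.455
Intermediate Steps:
K(H) = H² - 4*H
l(m) = -13/11 - m/11 (l(m) = (m + 13)/(-7 - 4) = (13 + m)/(-11) = (13 + m)*(-1/11) = -13/11 - m/11)
K(-9)*l(-6) = (-9*(-4 - 9))*(-13/11 - 1/11*(-6)) = (-9*(-13))*(-13/11 + 6/11) = 117*(-7/11) = -819/11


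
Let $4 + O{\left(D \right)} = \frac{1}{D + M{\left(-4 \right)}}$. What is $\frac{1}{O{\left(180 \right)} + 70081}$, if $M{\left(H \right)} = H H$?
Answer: $\frac{196}{13735093} \approx 1.427 \cdot 10^{-5}$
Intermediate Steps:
$M{\left(H \right)} = H^{2}$
$O{\left(D \right)} = -4 + \frac{1}{16 + D}$ ($O{\left(D \right)} = -4 + \frac{1}{D + \left(-4\right)^{2}} = -4 + \frac{1}{D + 16} = -4 + \frac{1}{16 + D}$)
$\frac{1}{O{\left(180 \right)} + 70081} = \frac{1}{\frac{-63 - 720}{16 + 180} + 70081} = \frac{1}{\frac{-63 - 720}{196} + 70081} = \frac{1}{\frac{1}{196} \left(-783\right) + 70081} = \frac{1}{- \frac{783}{196} + 70081} = \frac{1}{\frac{13735093}{196}} = \frac{196}{13735093}$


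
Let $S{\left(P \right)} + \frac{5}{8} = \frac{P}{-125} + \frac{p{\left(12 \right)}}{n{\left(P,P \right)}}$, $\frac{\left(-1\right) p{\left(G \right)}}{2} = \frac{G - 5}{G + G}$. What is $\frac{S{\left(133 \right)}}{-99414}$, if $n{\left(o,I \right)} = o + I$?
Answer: $\frac{48199}{2833299000} \approx 1.7012 \cdot 10^{-5}$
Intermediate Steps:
$n{\left(o,I \right)} = I + o$
$p{\left(G \right)} = - \frac{-5 + G}{G}$ ($p{\left(G \right)} = - 2 \frac{G - 5}{G + G} = - 2 \frac{-5 + G}{2 G} = - \frac{-5 + G}{G}$)
$S{\left(P \right)} = - \frac{5}{8} - \frac{7}{24 P} - \frac{P}{125}$ ($S{\left(P \right)} = - \frac{5}{8} + \left(\frac{P}{-125} + \frac{\frac{1}{12} \left(5 - 12\right)}{P + P}\right) = - \frac{5}{8} + \left(P \left(- \frac{1}{125}\right) + \frac{\frac{1}{12} \left(5 - 12\right)}{2 P}\right) = - \frac{5}{8} + \left(- \frac{P}{125} + \frac{1}{12} \left(-7\right) \frac{1}{2 P}\right) = - \frac{5}{8} - \left(\frac{P}{125} + \frac{7}{12} \cdot \frac{1}{2} \frac{1}{P}\right) = - \frac{5}{8} - \left(\frac{P}{125} + \frac{7}{24 P}\right) = - \frac{5}{8} - \frac{7}{24 P} - \frac{P}{125}$)
$\frac{S{\left(133 \right)}}{-99414} = \frac{- \frac{5}{8} - \frac{7}{24 \cdot 133} - \frac{133}{125}}{-99414} = \left(- \frac{5}{8} - \frac{1}{456} - \frac{133}{125}\right) \left(- \frac{1}{99414}\right) = \left(- \frac{48199}{28500}\right) \left(- \frac{1}{99414}\right) = \frac{48199}{2833299000}$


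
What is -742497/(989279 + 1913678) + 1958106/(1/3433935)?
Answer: 19519508202424321773/2902957 ≈ 6.7240e+12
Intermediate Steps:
-742497/(989279 + 1913678) + 1958106/(1/3433935) = -742497/2902957 + 1958106/(1/3433935) = -742497*1/2902957 + 1958106*3433935 = -742497/2902957 + 6724008727110 = 19519508202424321773/2902957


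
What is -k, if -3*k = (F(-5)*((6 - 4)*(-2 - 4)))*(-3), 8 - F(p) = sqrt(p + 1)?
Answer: 96 - 24*I ≈ 96.0 - 24.0*I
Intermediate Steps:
F(p) = 8 - sqrt(1 + p) (F(p) = 8 - sqrt(p + 1) = 8 - sqrt(1 + p))
k = -96 + 24*I (k = -(8 - sqrt(1 - 5))*((6 - 4)*(-2 - 4))*(-3)/3 = -(8 - sqrt(-4))*(2*(-6))*(-3)/3 = -(8 - 2*I)*(-12)*(-3)/3 = -(-96 + 24*I)*(-3)/3 = -(288 - 72*I)/3 = -96 + 24*I ≈ -96.0 + 24.0*I)
-k = -(-96 + 24*I) = 96 - 24*I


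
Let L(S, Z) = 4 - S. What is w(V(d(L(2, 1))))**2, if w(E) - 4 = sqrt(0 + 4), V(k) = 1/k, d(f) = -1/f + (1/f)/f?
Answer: 36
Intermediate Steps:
d(f) = f**(-2) - 1/f (d(f) = -1/f + 1/(f*f) = -1/f + f**(-2) = f**(-2) - 1/f)
V(k) = 1/k
w(E) = 6 (w(E) = 4 + sqrt(0 + 4) = 4 + sqrt(4) = 4 + 2 = 6)
w(V(d(L(2, 1))))**2 = 6**2 = 36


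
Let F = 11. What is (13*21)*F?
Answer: 3003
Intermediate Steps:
(13*21)*F = (13*21)*11 = 273*11 = 3003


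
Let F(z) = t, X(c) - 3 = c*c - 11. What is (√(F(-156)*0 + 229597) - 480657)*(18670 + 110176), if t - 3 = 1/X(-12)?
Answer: -61930731822 + 128846*√229597 ≈ -6.1869e+10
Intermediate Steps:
X(c) = -8 + c² (X(c) = 3 + (c*c - 11) = 3 + (c² - 11) = 3 + (-11 + c²) = -8 + c²)
t = 409/136 (t = 3 + 1/(-8 + (-12)²) = 3 + 1/(-8 + 144) = 3 + 1/136 = 409/136 ≈ 3.0074)
F(z) = 409/136
(√(F(-156)*0 + 229597) - 480657)*(18670 + 110176) = (√((409/136)*0 + 229597) - 480657)*(18670 + 110176) = (√(0 + 229597) - 480657)*128846 = (√229597 - 480657)*128846 = (-480657 + √229597)*128846 = -61930731822 + 128846*√229597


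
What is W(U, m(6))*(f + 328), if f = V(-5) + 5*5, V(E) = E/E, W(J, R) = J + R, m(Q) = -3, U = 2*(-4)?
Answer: -3894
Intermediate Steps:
U = -8
V(E) = 1
f = 26 (f = 1 + 5*5 = 1 + 25 = 26)
W(U, m(6))*(f + 328) = (-8 - 3)*(26 + 328) = -11*354 = -3894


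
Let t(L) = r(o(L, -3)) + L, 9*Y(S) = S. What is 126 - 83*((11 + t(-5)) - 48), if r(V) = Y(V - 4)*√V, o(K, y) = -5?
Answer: 3612 + 83*I*√5 ≈ 3612.0 + 185.59*I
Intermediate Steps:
Y(S) = S/9
r(V) = √V*(-4/9 + V/9) (r(V) = ((V - 4)/9)*√V = ((-4 + V)/9)*√V = (-4/9 + V/9)*√V = √V*(-4/9 + V/9))
t(L) = L - I*√5 (t(L) = √(-5)*(-4 - 5)/9 + L = (⅑)*(I*√5)*(-9) + L = -I*√5 + L = L - I*√5)
126 - 83*((11 + t(-5)) - 48) = 126 - 83*((11 + (-5 - I*√5)) - 48) = 126 - 83*((6 - I*√5) - 48) = 126 - 83*(-42 - I*√5) = 126 + (3486 + 83*I*√5) = 3612 + 83*I*√5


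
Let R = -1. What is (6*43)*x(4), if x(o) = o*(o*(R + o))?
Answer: 12384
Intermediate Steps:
x(o) = o²*(-1 + o) (x(o) = o*(o*(-1 + o)) = o²*(-1 + o))
(6*43)*x(4) = (6*43)*(4²*(-1 + 4)) = 258*(16*3) = 258*48 = 12384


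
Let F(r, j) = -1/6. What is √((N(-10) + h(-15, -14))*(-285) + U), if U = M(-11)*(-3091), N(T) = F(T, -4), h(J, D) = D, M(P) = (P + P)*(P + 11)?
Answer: 5*√646/2 ≈ 63.541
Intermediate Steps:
M(P) = 2*P*(11 + P) (M(P) = (2*P)*(11 + P) = 2*P*(11 + P))
F(r, j) = -⅙ (F(r, j) = -1*⅙ = -⅙)
N(T) = -⅙
U = 0 (U = (2*(-11)*(11 - 11))*(-3091) = (2*(-11)*0)*(-3091) = 0*(-3091) = 0)
√((N(-10) + h(-15, -14))*(-285) + U) = √((-⅙ - 14)*(-285) + 0) = √(-85/6*(-285) + 0) = √(8075/2 + 0) = √(8075/2) = 5*√646/2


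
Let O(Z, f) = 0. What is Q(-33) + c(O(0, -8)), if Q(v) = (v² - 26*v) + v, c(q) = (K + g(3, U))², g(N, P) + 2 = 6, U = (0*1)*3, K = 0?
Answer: 1930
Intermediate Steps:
U = 0 (U = 0*3 = 0)
g(N, P) = 4 (g(N, P) = -2 + 6 = 4)
c(q) = 16 (c(q) = (0 + 4)² = 4² = 16)
Q(v) = v² - 25*v
Q(-33) + c(O(0, -8)) = -33*(-25 - 33) + 16 = -33*(-58) + 16 = 1914 + 16 = 1930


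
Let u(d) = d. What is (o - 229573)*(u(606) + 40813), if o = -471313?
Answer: -29029997234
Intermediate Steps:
(o - 229573)*(u(606) + 40813) = (-471313 - 229573)*(606 + 40813) = -700886*41419 = -29029997234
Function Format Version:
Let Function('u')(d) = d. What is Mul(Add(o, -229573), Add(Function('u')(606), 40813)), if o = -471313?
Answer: -29029997234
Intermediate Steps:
Mul(Add(o, -229573), Add(Function('u')(606), 40813)) = Mul(Add(-471313, -229573), Add(606, 40813)) = Mul(-700886, 41419) = -29029997234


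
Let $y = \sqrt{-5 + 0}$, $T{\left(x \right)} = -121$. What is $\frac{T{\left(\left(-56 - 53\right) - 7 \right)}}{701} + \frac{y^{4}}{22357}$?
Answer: $- \frac{2687672}{15672257} \approx -0.17149$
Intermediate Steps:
$y = i \sqrt{5}$ ($y = \sqrt{-5} = i \sqrt{5} \approx 2.2361 i$)
$\frac{T{\left(\left(-56 - 53\right) - 7 \right)}}{701} + \frac{y^{4}}{22357} = - \frac{121}{701} + \frac{\left(i \sqrt{5}\right)^{4}}{22357} = \left(-121\right) \frac{1}{701} + 25 \cdot \frac{1}{22357} = - \frac{121}{701} + \frac{25}{22357} = - \frac{2687672}{15672257}$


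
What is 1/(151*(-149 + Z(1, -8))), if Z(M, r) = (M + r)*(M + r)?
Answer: -1/15100 ≈ -6.6225e-5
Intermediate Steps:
Z(M, r) = (M + r)²
1/(151*(-149 + Z(1, -8))) = 1/(151*(-149 + (1 - 8)²)) = 1/(151*(-149 + (-7)²)) = 1/(151*(-149 + 49)) = 1/(151*(-100)) = 1/(-15100) = -1/15100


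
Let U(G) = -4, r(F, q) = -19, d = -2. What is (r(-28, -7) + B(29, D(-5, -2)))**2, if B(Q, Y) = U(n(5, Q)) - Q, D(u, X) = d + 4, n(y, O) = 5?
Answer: 2704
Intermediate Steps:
D(u, X) = 2 (D(u, X) = -2 + 4 = 2)
B(Q, Y) = -4 - Q
(r(-28, -7) + B(29, D(-5, -2)))**2 = (-19 + (-4 - 1*29))**2 = (-19 + (-4 - 29))**2 = (-19 - 33)**2 = (-52)**2 = 2704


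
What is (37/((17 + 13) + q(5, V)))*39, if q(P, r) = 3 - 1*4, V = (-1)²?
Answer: 1443/29 ≈ 49.759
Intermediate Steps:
V = 1
q(P, r) = -1 (q(P, r) = 3 - 4 = -1)
(37/((17 + 13) + q(5, V)))*39 = (37/((17 + 13) - 1))*39 = (37/(30 - 1))*39 = (37/29)*39 = 1443/29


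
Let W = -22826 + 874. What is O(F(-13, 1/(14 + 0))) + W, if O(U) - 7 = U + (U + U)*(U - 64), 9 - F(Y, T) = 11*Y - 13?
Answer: 11550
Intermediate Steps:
F(Y, T) = 22 - 11*Y (F(Y, T) = 9 - (11*Y - 13) = 9 - (-13 + 11*Y) = 9 + (13 - 11*Y) = 22 - 11*Y)
O(U) = 7 + U + 2*U*(-64 + U) (O(U) = 7 + (U + (U + U)*(U - 64)) = 7 + (U + (2*U)*(-64 + U)) = 7 + (U + 2*U*(-64 + U)) = 7 + U + 2*U*(-64 + U))
W = -21952
O(F(-13, 1/(14 + 0))) + W = (7 - 127*(22 - 11*(-13)) + 2*(22 - 11*(-13))²) - 21952 = (7 - 127*(22 + 143) + 2*(22 + 143)²) - 21952 = (7 - 127*165 + 2*165²) - 21952 = (7 - 20955 + 2*27225) - 21952 = (7 - 20955 + 54450) - 21952 = 33502 - 21952 = 11550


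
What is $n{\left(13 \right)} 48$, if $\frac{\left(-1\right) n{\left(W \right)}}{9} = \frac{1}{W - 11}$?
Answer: $-216$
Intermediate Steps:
$n{\left(W \right)} = - \frac{9}{-11 + W}$ ($n{\left(W \right)} = - \frac{9}{W - 11} = - \frac{9}{-11 + W}$)
$n{\left(13 \right)} 48 = - \frac{9}{-11 + 13} \cdot 48 = - \frac{9}{2} \cdot 48 = \left(-9\right) \frac{1}{2} \cdot 48 = \left(- \frac{9}{2}\right) 48 = -216$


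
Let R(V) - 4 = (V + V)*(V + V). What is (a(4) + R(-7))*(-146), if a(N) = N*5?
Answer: -32120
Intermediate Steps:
R(V) = 4 + 4*V² (R(V) = 4 + (V + V)*(V + V) = 4 + (2*V)*(2*V) = 4 + 4*V²)
a(N) = 5*N
(a(4) + R(-7))*(-146) = (5*4 + (4 + 4*(-7)²))*(-146) = (20 + (4 + 4*49))*(-146) = (20 + (4 + 196))*(-146) = (20 + 200)*(-146) = 220*(-146) = -32120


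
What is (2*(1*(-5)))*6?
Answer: -60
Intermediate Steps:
(2*(1*(-5)))*6 = (2*(-5))*6 = -10*6 = -60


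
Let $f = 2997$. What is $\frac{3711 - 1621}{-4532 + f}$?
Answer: $- \frac{418}{307} \approx -1.3616$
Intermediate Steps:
$\frac{3711 - 1621}{-4532 + f} = \frac{3711 - 1621}{-4532 + 2997} = \frac{2090}{-1535} = 2090 \left(- \frac{1}{1535}\right) = - \frac{418}{307}$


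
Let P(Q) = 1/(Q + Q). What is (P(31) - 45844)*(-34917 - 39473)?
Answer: 105720352765/31 ≈ 3.4103e+9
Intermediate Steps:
P(Q) = 1/(2*Q)
(P(31) - 45844)*(-34917 - 39473) = ((½)/31 - 45844)*(-34917 - 39473) = ((½)*(1/31) - 45844)*(-74390) = (1/62 - 45844)*(-74390) = -2842327/62*(-74390) = 105720352765/31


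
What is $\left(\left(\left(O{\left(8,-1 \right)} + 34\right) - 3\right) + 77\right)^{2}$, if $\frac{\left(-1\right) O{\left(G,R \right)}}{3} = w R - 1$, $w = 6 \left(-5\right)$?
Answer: $441$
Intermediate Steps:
$w = -30$
$O{\left(G,R \right)} = 3 + 90 R$ ($O{\left(G,R \right)} = - 3 \left(- 30 R - 1\right) = - 3 \left(-1 - 30 R\right) = 3 + 90 R$)
$\left(\left(\left(O{\left(8,-1 \right)} + 34\right) - 3\right) + 77\right)^{2} = \left(\left(\left(\left(3 + 90 \left(-1\right)\right) + 34\right) - 3\right) + 77\right)^{2} = \left(\left(\left(\left(3 - 90\right) + 34\right) - 3\right) + 77\right)^{2} = \left(\left(\left(-87 + 34\right) - 3\right) + 77\right)^{2} = \left(\left(-53 - 3\right) + 77\right)^{2} = \left(-56 + 77\right)^{2} = 21^{2} = 441$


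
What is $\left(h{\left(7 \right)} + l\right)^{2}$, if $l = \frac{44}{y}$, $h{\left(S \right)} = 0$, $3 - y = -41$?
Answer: $1$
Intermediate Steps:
$y = 44$ ($y = 3 - -41 = 3 + 41 = 44$)
$l = 1$ ($l = \frac{44}{44} = 44 \cdot \frac{1}{44} = 1$)
$\left(h{\left(7 \right)} + l\right)^{2} = \left(0 + 1\right)^{2} = 1^{2} = 1$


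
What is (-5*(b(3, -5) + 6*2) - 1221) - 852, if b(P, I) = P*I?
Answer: -2058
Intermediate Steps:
b(P, I) = I*P
(-5*(b(3, -5) + 6*2) - 1221) - 852 = (-5*(-5*3 + 6*2) - 1221) - 852 = (-5*(-15 + 12) - 1221) - 852 = (-5*(-3) - 1221) - 852 = (15 - 1221) - 852 = -1206 - 852 = -2058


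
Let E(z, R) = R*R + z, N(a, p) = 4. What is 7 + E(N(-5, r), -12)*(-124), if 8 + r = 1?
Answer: -18345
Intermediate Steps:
r = -7 (r = -8 + 1 = -7)
E(z, R) = z + R**2 (E(z, R) = R**2 + z = z + R**2)
7 + E(N(-5, r), -12)*(-124) = 7 + (4 + (-12)**2)*(-124) = 7 + (4 + 144)*(-124) = 7 + 148*(-124) = 7 - 18352 = -18345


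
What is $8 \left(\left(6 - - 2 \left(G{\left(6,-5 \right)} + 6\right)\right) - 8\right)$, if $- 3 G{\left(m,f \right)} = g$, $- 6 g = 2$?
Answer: $\frac{736}{9} \approx 81.778$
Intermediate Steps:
$g = - \frac{1}{3}$ ($g = \left(- \frac{1}{6}\right) 2 = - \frac{1}{3} \approx -0.33333$)
$G{\left(m,f \right)} = \frac{1}{9}$ ($G{\left(m,f \right)} = \left(- \frac{1}{3}\right) \left(- \frac{1}{3}\right) = \frac{1}{9}$)
$8 \left(\left(6 - - 2 \left(G{\left(6,-5 \right)} + 6\right)\right) - 8\right) = 8 \left(\left(6 - - 2 \left(\frac{1}{9} + 6\right)\right) - 8\right) = 8 \left(\left(6 - \left(-2\right) \frac{55}{9}\right) - 8\right) = 8 \left(\left(6 - - \frac{110}{9}\right) - 8\right) = 8 \left(\left(6 + \frac{110}{9}\right) - 8\right) = 8 \left(\frac{164}{9} - 8\right) = 8 \cdot \frac{92}{9} = \frac{736}{9}$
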